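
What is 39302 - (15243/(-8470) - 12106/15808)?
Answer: 1315659013671/33473440 ≈ 39305.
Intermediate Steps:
39302 - (15243/(-8470) - 12106/15808) = 39302 - (15243*(-1/8470) - 12106*1/15808) = 39302 - (-15243/8470 - 6053/7904) = 39302 - 1*(-85874791/33473440) = 39302 + 85874791/33473440 = 1315659013671/33473440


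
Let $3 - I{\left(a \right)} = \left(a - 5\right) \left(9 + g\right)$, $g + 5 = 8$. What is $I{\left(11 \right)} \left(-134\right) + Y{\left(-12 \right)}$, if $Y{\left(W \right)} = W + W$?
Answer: $9222$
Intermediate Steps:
$Y{\left(W \right)} = 2 W$
$g = 3$ ($g = -5 + 8 = 3$)
$I{\left(a \right)} = 63 - 12 a$ ($I{\left(a \right)} = 3 - \left(a - 5\right) \left(9 + 3\right) = 3 - \left(-5 + a\right) 12 = 3 - \left(-60 + 12 a\right) = 63 - 12 a$)
$I{\left(11 \right)} \left(-134\right) + Y{\left(-12 \right)} = \left(63 - 132\right) \left(-134\right) + 2 \left(-12\right) = \left(63 - 132\right) \left(-134\right) - 24 = \left(-69\right) \left(-134\right) - 24 = 9246 - 24 = 9222$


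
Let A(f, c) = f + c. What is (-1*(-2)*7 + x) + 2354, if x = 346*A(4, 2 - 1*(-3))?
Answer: 5482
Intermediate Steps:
A(f, c) = c + f
x = 3114 (x = 346*((2 - 1*(-3)) + 4) = 346*((2 + 3) + 4) = 346*(5 + 4) = 346*9 = 3114)
(-1*(-2)*7 + x) + 2354 = (-1*(-2)*7 + 3114) + 2354 = (2*7 + 3114) + 2354 = (14 + 3114) + 2354 = 3128 + 2354 = 5482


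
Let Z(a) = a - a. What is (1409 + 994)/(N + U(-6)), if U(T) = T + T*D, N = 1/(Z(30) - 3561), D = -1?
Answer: -8557083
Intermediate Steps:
Z(a) = 0
N = -1/3561 (N = 1/(0 - 3561) = 1/(-3561) = -1/3561 ≈ -0.00028082)
U(T) = 0 (U(T) = T + T*(-1) = T - T = 0)
(1409 + 994)/(N + U(-6)) = (1409 + 994)/(-1/3561 + 0) = 2403/(-1/3561) = 2403*(-3561) = -8557083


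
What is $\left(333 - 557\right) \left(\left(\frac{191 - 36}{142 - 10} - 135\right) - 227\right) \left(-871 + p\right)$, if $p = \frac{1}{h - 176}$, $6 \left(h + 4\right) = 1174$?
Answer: $- \frac{109180147216}{1551} \approx -7.0393 \cdot 10^{7}$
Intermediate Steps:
$h = \frac{575}{3}$ ($h = -4 + \frac{1}{6} \cdot 1174 = -4 + \frac{587}{3} = \frac{575}{3} \approx 191.67$)
$p = \frac{3}{47}$ ($p = \frac{1}{\frac{575}{3} - 176} = \frac{1}{\frac{47}{3}} = \frac{3}{47} \approx 0.06383$)
$\left(333 - 557\right) \left(\left(\frac{191 - 36}{142 - 10} - 135\right) - 227\right) \left(-871 + p\right) = \left(333 - 557\right) \left(\left(\frac{191 - 36}{142 - 10} - 135\right) - 227\right) \left(-871 + \frac{3}{47}\right) = - 224 \left(\left(\frac{155}{142 + \left(-53 + 43\right)} - 135\right) - 227\right) \left(- \frac{40934}{47}\right) = - 224 \left(\left(\frac{155}{142 - 10} - 135\right) - 227\right) \left(- \frac{40934}{47}\right) = - 224 \left(\left(\frac{155}{132} - 135\right) - 227\right) \left(- \frac{40934}{47}\right) = - 224 \left(- \frac{17665}{132} - 227\right) \left(- \frac{40934}{47}\right) = \left(-224\right) \left(- \frac{47629}{132}\right) \left(- \frac{40934}{47}\right) = \frac{2667224}{33} \left(- \frac{40934}{47}\right) = - \frac{109180147216}{1551}$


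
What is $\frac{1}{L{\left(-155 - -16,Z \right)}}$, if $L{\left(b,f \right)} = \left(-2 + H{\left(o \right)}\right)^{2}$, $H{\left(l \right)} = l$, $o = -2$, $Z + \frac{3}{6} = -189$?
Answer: $\frac{1}{16} \approx 0.0625$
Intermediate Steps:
$Z = - \frac{379}{2}$ ($Z = - \frac{1}{2} - 189 = - \frac{379}{2} \approx -189.5$)
$L{\left(b,f \right)} = 16$ ($L{\left(b,f \right)} = \left(-2 - 2\right)^{2} = \left(-4\right)^{2} = 16$)
$\frac{1}{L{\left(-155 - -16,Z \right)}} = \frac{1}{16}$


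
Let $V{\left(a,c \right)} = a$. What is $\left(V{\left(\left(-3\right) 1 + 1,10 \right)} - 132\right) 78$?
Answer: $-10452$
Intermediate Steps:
$\left(V{\left(\left(-3\right) 1 + 1,10 \right)} - 132\right) 78 = \left(\left(\left(-3\right) 1 + 1\right) - 132\right) 78 = \left(\left(-3 + 1\right) - 132\right) 78 = \left(-2 - 132\right) 78 = \left(-134\right) 78 = -10452$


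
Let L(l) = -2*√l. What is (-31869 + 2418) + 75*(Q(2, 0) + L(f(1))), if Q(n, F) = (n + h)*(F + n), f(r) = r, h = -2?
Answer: -29601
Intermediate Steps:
Q(n, F) = (-2 + n)*(F + n) (Q(n, F) = (n - 2)*(F + n) = (-2 + n)*(F + n))
(-31869 + 2418) + 75*(Q(2, 0) + L(f(1))) = (-31869 + 2418) + 75*((2² - 2*0 - 2*2 + 0*2) - 2*√1) = -29451 + 75*((4 + 0 - 4 + 0) - 2*1) = -29451 + 75*(0 - 2) = -29451 + 75*(-2) = -29451 - 150 = -29601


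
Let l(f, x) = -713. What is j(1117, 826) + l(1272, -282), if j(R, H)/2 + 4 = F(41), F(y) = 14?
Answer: -693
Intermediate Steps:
j(R, H) = 20 (j(R, H) = -8 + 2*14 = -8 + 28 = 20)
j(1117, 826) + l(1272, -282) = 20 - 713 = -693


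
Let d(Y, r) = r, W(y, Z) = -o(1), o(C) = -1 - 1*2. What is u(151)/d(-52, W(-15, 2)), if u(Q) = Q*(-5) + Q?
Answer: -604/3 ≈ -201.33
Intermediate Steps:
o(C) = -3 (o(C) = -1 - 2 = -3)
u(Q) = -4*Q (u(Q) = -5*Q + Q = -4*Q)
W(y, Z) = 3 (W(y, Z) = -1*(-3) = 3)
u(151)/d(-52, W(-15, 2)) = -4*151/3 = -604*1/3 = -604/3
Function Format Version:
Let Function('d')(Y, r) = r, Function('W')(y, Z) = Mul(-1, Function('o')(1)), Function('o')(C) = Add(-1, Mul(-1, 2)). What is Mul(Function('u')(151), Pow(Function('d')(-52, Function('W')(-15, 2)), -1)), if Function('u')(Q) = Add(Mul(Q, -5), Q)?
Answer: Rational(-604, 3) ≈ -201.33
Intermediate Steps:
Function('o')(C) = -3 (Function('o')(C) = Add(-1, -2) = -3)
Function('u')(Q) = Mul(-4, Q) (Function('u')(Q) = Add(Mul(-5, Q), Q) = Mul(-4, Q))
Function('W')(y, Z) = 3 (Function('W')(y, Z) = Mul(-1, -3) = 3)
Mul(Function('u')(151), Pow(Function('d')(-52, Function('W')(-15, 2)), -1)) = Mul(Mul(-4, 151), Pow(3, -1)) = Mul(-604, Rational(1, 3)) = Rational(-604, 3)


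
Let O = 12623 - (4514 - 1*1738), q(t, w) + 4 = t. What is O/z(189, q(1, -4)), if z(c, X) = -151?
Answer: -9847/151 ≈ -65.212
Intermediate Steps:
q(t, w) = -4 + t
O = 9847 (O = 12623 - (4514 - 1738) = 12623 - 1*2776 = 12623 - 2776 = 9847)
O/z(189, q(1, -4)) = 9847/(-151) = 9847*(-1/151) = -9847/151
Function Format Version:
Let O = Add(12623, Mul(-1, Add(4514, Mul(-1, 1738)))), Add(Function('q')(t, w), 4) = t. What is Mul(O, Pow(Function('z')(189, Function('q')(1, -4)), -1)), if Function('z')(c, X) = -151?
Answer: Rational(-9847, 151) ≈ -65.212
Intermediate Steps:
Function('q')(t, w) = Add(-4, t)
O = 9847 (O = Add(12623, Mul(-1, Add(4514, -1738))) = Add(12623, Mul(-1, 2776)) = Add(12623, -2776) = 9847)
Mul(O, Pow(Function('z')(189, Function('q')(1, -4)), -1)) = Mul(9847, Pow(-151, -1)) = Mul(9847, Rational(-1, 151)) = Rational(-9847, 151)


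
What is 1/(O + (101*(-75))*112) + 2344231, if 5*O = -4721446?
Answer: 21012387980021/8963446 ≈ 2.3442e+6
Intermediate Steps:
O = -4721446/5 (O = (⅕)*(-4721446) = -4721446/5 ≈ -9.4429e+5)
1/(O + (101*(-75))*112) + 2344231 = 1/(-4721446/5 + (101*(-75))*112) + 2344231 = 1/(-4721446/5 - 7575*112) + 2344231 = 1/(-4721446/5 - 848400) + 2344231 = 1/(-8963446/5) + 2344231 = -5/8963446 + 2344231 = 21012387980021/8963446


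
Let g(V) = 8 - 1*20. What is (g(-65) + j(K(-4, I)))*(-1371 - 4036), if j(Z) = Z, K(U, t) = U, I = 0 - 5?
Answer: 86512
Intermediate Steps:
I = -5
g(V) = -12 (g(V) = 8 - 20 = -12)
(g(-65) + j(K(-4, I)))*(-1371 - 4036) = (-12 - 4)*(-1371 - 4036) = -16*(-5407) = 86512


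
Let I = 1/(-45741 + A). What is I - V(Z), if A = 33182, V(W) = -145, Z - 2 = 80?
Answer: 1821054/12559 ≈ 145.00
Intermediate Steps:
Z = 82 (Z = 2 + 80 = 82)
I = -1/12559 (I = 1/(-45741 + 33182) = 1/(-12559) = -1/12559 ≈ -7.9624e-5)
I - V(Z) = -1/12559 - 1*(-145) = -1/12559 + 145 = 1821054/12559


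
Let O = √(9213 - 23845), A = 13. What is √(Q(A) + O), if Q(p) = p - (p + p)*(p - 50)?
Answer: √(975 + 2*I*√3658) ≈ 31.285 + 1.9333*I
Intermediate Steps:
O = 2*I*√3658 (O = √(-14632) = 2*I*√3658 ≈ 120.96*I)
Q(p) = p - 2*p*(-50 + p)
√(Q(A) + O) = √(13*(101 - 2*13) + 2*I*√3658) = √(13*(101 - 26) + 2*I*√3658) = √(13*75 + 2*I*√3658) = √(975 + 2*I*√3658)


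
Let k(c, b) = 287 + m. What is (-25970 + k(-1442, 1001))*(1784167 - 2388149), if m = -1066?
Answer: 16155914518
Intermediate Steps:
k(c, b) = -779 (k(c, b) = 287 - 1066 = -779)
(-25970 + k(-1442, 1001))*(1784167 - 2388149) = (-25970 - 779)*(1784167 - 2388149) = -26749*(-603982) = 16155914518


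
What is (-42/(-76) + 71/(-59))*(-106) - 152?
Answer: -93065/1121 ≈ -83.020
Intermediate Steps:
(-42/(-76) + 71/(-59))*(-106) - 152 = (-42*(-1/76) + 71*(-1/59))*(-106) - 152 = (21/38 - 71/59)*(-106) - 152 = -1459/2242*(-106) - 152 = 77327/1121 - 152 = -93065/1121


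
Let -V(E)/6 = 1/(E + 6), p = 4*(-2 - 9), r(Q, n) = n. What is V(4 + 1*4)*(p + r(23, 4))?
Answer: 120/7 ≈ 17.143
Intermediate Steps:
p = -44 (p = 4*(-11) = -44)
V(E) = -6/(6 + E) (V(E) = -6/(E + 6) = -6/(6 + E))
V(4 + 1*4)*(p + r(23, 4)) = (-6/(6 + (4 + 1*4)))*(-44 + 4) = -6/(6 + (4 + 4))*(-40) = -6/(6 + 8)*(-40) = -6/14*(-40) = -6*1/14*(-40) = -3/7*(-40) = 120/7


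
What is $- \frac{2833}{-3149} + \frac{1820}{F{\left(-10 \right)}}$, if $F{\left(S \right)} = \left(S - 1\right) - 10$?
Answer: $- \frac{810241}{9447} \approx -85.767$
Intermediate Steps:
$F{\left(S \right)} = -11 + S$ ($F{\left(S \right)} = \left(S - 1\right) - 10 = \left(-1 + S\right) - 10 = -11 + S$)
$- \frac{2833}{-3149} + \frac{1820}{F{\left(-10 \right)}} = - \frac{2833}{-3149} + \frac{1820}{-11 - 10} = \left(-2833\right) \left(- \frac{1}{3149}\right) + \frac{1820}{-21} = \frac{2833}{3149} + 1820 \left(- \frac{1}{21}\right) = \frac{2833}{3149} - \frac{260}{3} = - \frac{810241}{9447}$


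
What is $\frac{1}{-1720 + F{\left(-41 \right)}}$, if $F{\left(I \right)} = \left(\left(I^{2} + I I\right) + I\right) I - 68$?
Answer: $- \frac{1}{137949} \approx -7.2491 \cdot 10^{-6}$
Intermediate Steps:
$F{\left(I \right)} = -68 + I \left(I + 2 I^{2}\right)$ ($F{\left(I \right)} = \left(\left(I^{2} + I^{2}\right) + I\right) I - 68 = \left(2 I^{2} + I\right) I - 68 = \left(I + 2 I^{2}\right) I - 68 = I \left(I + 2 I^{2}\right) - 68 = -68 + I \left(I + 2 I^{2}\right)$)
$\frac{1}{-1720 + F{\left(-41 \right)}} = \frac{1}{-1720 + \left(-68 + \left(-41\right)^{2} + 2 \left(-41\right)^{3}\right)} = \frac{1}{-1720 + \left(-68 + 1681 + 2 \left(-68921\right)\right)} = \frac{1}{-1720 - 136229} = \frac{1}{-137949} = - \frac{1}{137949}$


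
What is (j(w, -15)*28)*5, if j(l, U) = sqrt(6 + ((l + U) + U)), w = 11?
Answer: 140*I*sqrt(13) ≈ 504.78*I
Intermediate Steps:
j(l, U) = sqrt(6 + l + 2*U) (j(l, U) = sqrt(6 + ((U + l) + U)) = sqrt(6 + (l + 2*U)) = sqrt(6 + l + 2*U))
(j(w, -15)*28)*5 = (sqrt(6 + 11 + 2*(-15))*28)*5 = (sqrt(6 + 11 - 30)*28)*5 = (sqrt(-13)*28)*5 = ((I*sqrt(13))*28)*5 = (28*I*sqrt(13))*5 = 140*I*sqrt(13)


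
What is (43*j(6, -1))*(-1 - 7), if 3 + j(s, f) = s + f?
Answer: -688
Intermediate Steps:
j(s, f) = -3 + f + s (j(s, f) = -3 + (s + f) = -3 + (f + s) = -3 + f + s)
(43*j(6, -1))*(-1 - 7) = (43*(-3 - 1 + 6))*(-1 - 7) = (43*2)*(-8) = 86*(-8) = -688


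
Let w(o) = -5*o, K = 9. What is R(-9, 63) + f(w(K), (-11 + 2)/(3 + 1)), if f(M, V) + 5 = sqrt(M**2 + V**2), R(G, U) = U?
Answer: 58 + 9*sqrt(401)/4 ≈ 103.06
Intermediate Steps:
f(M, V) = -5 + sqrt(M**2 + V**2)
R(-9, 63) + f(w(K), (-11 + 2)/(3 + 1)) = 63 + (-5 + sqrt((-5*9)**2 + ((-11 + 2)/(3 + 1))**2)) = 63 + (-5 + sqrt((-45)**2 + (-9/4)**2)) = 63 + (-5 + sqrt(2025 + (-9*1/4)**2)) = 63 + (-5 + sqrt(2025 + (-9/4)**2)) = 63 + (-5 + sqrt(2025 + 81/16)) = 63 + (-5 + sqrt(32481/16)) = 63 + (-5 + 9*sqrt(401)/4) = 58 + 9*sqrt(401)/4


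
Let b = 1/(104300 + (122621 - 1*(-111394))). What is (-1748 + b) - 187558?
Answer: -64045059389/338315 ≈ -1.8931e+5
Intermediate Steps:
b = 1/338315 (b = 1/(104300 + (122621 + 111394)) = 1/(104300 + 234015) = 1/338315 ≈ 2.9558e-6)
(-1748 + b) - 187558 = (-1748 + 1/338315) - 187558 = -591374619/338315 - 187558 = -64045059389/338315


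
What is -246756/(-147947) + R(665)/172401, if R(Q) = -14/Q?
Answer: 4041392913926/2423090020965 ≈ 1.6679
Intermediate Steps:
-246756/(-147947) + R(665)/172401 = -246756/(-147947) - 14/665/172401 = -246756*(-1/147947) - 14*1/665*(1/172401) = 246756/147947 - 2/95*1/172401 = 246756/147947 - 2/16378095 = 4041392913926/2423090020965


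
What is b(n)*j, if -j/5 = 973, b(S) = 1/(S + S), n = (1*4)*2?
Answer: -4865/16 ≈ -304.06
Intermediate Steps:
n = 8 (n = 4*2 = 8)
b(S) = 1/(2*S)
j = -4865 (j = -5*973 = -4865)
b(n)*j = ((1/2)/8)*(-4865) = ((1/2)*(1/8))*(-4865) = (1/16)*(-4865) = -4865/16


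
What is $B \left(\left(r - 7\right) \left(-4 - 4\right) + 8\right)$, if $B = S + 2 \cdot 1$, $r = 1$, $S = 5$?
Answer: $392$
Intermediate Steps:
$B = 7$ ($B = 5 + 2 \cdot 1 = 5 + 2 = 7$)
$B \left(\left(r - 7\right) \left(-4 - 4\right) + 8\right) = 7 \left(\left(1 - 7\right) \left(-4 - 4\right) + 8\right) = 7 \left(\left(-6\right) \left(-8\right) + 8\right) = 7 \left(48 + 8\right) = 7 \cdot 56 = 392$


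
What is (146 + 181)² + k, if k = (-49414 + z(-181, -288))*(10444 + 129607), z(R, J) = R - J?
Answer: -6905387728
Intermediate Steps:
k = -6905494657 (k = (-49414 + (-181 - 1*(-288)))*(10444 + 129607) = (-49414 + (-181 + 288))*140051 = (-49414 + 107)*140051 = -49307*140051 = -6905494657)
(146 + 181)² + k = (146 + 181)² - 6905494657 = 327² - 6905494657 = 106929 - 6905494657 = -6905387728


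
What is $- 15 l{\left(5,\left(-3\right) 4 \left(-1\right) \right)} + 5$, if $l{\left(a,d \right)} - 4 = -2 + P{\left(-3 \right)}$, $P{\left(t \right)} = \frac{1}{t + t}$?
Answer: $- \frac{45}{2} \approx -22.5$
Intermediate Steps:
$P{\left(t \right)} = \frac{1}{2 t}$
$l{\left(a,d \right)} = \frac{11}{6}$ ($l{\left(a,d \right)} = 4 - \left(2 - \frac{1}{2 \left(-3\right)}\right) = 4 + \left(-2 + \frac{1}{2} \left(- \frac{1}{3}\right)\right) = 4 - \frac{13}{6} = \frac{11}{6}$)
$- 15 l{\left(5,\left(-3\right) 4 \left(-1\right) \right)} + 5 = \left(-15\right) \frac{11}{6} + 5 = - \frac{55}{2} + 5 = - \frac{45}{2}$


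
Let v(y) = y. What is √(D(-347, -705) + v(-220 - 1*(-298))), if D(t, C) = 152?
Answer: √230 ≈ 15.166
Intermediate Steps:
√(D(-347, -705) + v(-220 - 1*(-298))) = √(152 + (-220 - 1*(-298))) = √(152 + (-220 + 298)) = √(152 + 78) = √230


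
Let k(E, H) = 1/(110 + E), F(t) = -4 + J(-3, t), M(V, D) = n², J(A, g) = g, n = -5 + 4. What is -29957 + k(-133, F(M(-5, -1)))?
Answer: -689012/23 ≈ -29957.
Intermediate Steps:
n = -1
M(V, D) = 1 (M(V, D) = (-1)² = 1)
F(t) = -4 + t
-29957 + k(-133, F(M(-5, -1))) = -29957 + 1/(110 - 133) = -29957 + 1/(-23) = -29957 - 1/23 = -689012/23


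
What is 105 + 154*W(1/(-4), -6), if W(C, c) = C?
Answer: 133/2 ≈ 66.500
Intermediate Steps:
105 + 154*W(1/(-4), -6) = 105 + 154/(-4) = 105 + 154*(-¼) = 105 - 77/2 = 133/2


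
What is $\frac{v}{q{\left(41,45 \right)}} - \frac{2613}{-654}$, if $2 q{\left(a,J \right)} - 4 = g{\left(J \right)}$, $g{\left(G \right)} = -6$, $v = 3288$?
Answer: $- \frac{715913}{218} \approx -3284.0$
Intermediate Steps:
$q{\left(a,J \right)} = -1$ ($q{\left(a,J \right)} = 2 + \frac{1}{2} \left(-6\right) = 2 - 3 = -1$)
$\frac{v}{q{\left(41,45 \right)}} - \frac{2613}{-654} = \frac{3288}{-1} - \frac{2613}{-654} = 3288 \left(-1\right) - - \frac{871}{218} = -3288 + \frac{871}{218} = - \frac{715913}{218}$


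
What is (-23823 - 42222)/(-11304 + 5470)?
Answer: 66045/5834 ≈ 11.321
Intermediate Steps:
(-23823 - 42222)/(-11304 + 5470) = -66045/(-5834) = -66045*(-1/5834) = 66045/5834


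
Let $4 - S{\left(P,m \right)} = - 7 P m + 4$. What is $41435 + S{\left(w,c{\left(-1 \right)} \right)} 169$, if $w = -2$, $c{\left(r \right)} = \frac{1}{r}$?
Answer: $43801$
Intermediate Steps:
$S{\left(P,m \right)} = 7 P m$ ($S{\left(P,m \right)} = 4 - \left(- 7 P m + 4\right) = 4 - \left(4 - 7 P m\right) = 4 + \left(-4 + 7 P m\right) = 7 P m$)
$41435 + S{\left(w,c{\left(-1 \right)} \right)} 169 = 41435 + 7 \left(-2\right) \frac{1}{-1} \cdot 169 = 41435 + 7 \left(-2\right) \left(-1\right) 169 = 41435 + 14 \cdot 169 = 41435 + 2366 = 43801$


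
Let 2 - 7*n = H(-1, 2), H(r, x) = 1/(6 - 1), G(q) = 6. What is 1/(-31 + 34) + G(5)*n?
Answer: 197/105 ≈ 1.8762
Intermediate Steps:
H(r, x) = ⅕ (H(r, x) = 1/5 = ⅕)
n = 9/35 (n = 2/7 - ⅐*⅕ = 2/7 - 1/35 = 9/35 ≈ 0.25714)
1/(-31 + 34) + G(5)*n = 1/(-31 + 34) + 6*(9/35) = 1/3 + 54/35 = ⅓ + 54/35 = 197/105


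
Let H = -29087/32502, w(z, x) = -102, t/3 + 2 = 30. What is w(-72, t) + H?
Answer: -3344291/32502 ≈ -102.89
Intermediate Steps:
t = 84 (t = -6 + 3*30 = -6 + 90 = 84)
H = -29087/32502 (H = -29087*1/32502 = -29087/32502 ≈ -0.89493)
w(-72, t) + H = -102 - 29087/32502 = -3344291/32502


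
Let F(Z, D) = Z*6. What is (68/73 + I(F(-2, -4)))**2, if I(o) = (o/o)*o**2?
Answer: 111936400/5329 ≈ 21005.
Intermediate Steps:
F(Z, D) = 6*Z
I(o) = o**2 (I(o) = 1*o**2 = o**2)
(68/73 + I(F(-2, -4)))**2 = (68/73 + (6*(-2))**2)**2 = (68*(1/73) + (-12)**2)**2 = (68/73 + 144)**2 = (10580/73)**2 = 111936400/5329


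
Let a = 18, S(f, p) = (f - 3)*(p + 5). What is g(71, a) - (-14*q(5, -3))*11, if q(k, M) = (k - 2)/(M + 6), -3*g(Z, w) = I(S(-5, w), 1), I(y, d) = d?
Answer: 461/3 ≈ 153.67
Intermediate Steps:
S(f, p) = (-3 + f)*(5 + p)
g(Z, w) = -1/3 (g(Z, w) = -1/3*1 = -1/3)
q(k, M) = (-2 + k)/(6 + M)
g(71, a) - (-14*q(5, -3))*11 = -1/3 - (-14*(-2 + 5)/(6 - 3))*11 = -1/3 - (-14*3/3)*11 = -1/3 - (-14*1)*11 = -1/3 - (-14)*11 = -1/3 - 1*(-154) = -1/3 + 154 = 461/3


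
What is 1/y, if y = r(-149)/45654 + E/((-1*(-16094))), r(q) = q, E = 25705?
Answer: 183688869/292784516 ≈ 0.62739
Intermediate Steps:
y = 292784516/183688869 (y = -149/45654 + 25705/((-1*(-16094))) = -149*1/45654 + 25705/16094 = -149/45654 + 25705*(1/16094) = -149/45654 + 25705/16094 = 292784516/183688869 ≈ 1.5939)
1/y = 1/(292784516/183688869) = 183688869/292784516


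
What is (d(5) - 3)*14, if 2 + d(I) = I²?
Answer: 280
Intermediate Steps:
d(I) = -2 + I²
(d(5) - 3)*14 = ((-2 + 5²) - 3)*14 = ((-2 + 25) - 3)*14 = (23 - 3)*14 = 20*14 = 280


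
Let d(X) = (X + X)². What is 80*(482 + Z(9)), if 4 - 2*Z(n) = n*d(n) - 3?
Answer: -77800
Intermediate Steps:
d(X) = 4*X² (d(X) = (2*X)² = 4*X²)
Z(n) = 7/2 - 2*n³ (Z(n) = 2 - (n*(4*n²) - 3)/2 = 2 - (4*n³ - 3)/2 = 2 - (-3 + 4*n³)/2 = 2 + (3/2 - 2*n³) = 7/2 - 2*n³)
80*(482 + Z(9)) = 80*(482 + (7/2 - 2*9³)) = 80*(482 + (7/2 - 2*729)) = 80*(482 + (7/2 - 1458)) = 80*(482 - 2909/2) = 80*(-1945/2) = -77800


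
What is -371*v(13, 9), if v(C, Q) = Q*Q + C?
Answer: -34874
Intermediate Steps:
v(C, Q) = C + Q**2 (v(C, Q) = Q**2 + C = C + Q**2)
-371*v(13, 9) = -371*(13 + 9**2) = -371*(13 + 81) = -371*94 = -34874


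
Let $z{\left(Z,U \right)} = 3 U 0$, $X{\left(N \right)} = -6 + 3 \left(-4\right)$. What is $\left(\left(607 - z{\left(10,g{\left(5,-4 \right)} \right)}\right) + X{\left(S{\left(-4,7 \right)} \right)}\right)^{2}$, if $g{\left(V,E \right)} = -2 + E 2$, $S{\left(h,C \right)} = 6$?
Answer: $346921$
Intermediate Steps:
$g{\left(V,E \right)} = -2 + 2 E$
$X{\left(N \right)} = -18$ ($X{\left(N \right)} = -6 - 12 = -18$)
$z{\left(Z,U \right)} = 0$
$\left(\left(607 - z{\left(10,g{\left(5,-4 \right)} \right)}\right) + X{\left(S{\left(-4,7 \right)} \right)}\right)^{2} = \left(\left(607 - 0\right) - 18\right)^{2} = \left(\left(607 + 0\right) - 18\right)^{2} = \left(607 - 18\right)^{2} = 589^{2} = 346921$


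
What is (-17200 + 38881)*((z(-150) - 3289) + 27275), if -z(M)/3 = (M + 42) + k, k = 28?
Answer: 525243906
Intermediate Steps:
z(M) = -210 - 3*M (z(M) = -3*((M + 42) + 28) = -3*((42 + M) + 28) = -3*(70 + M) = -210 - 3*M)
(-17200 + 38881)*((z(-150) - 3289) + 27275) = (-17200 + 38881)*(((-210 - 3*(-150)) - 3289) + 27275) = 21681*(((-210 + 450) - 3289) + 27275) = 21681*((240 - 3289) + 27275) = 21681*(-3049 + 27275) = 21681*24226 = 525243906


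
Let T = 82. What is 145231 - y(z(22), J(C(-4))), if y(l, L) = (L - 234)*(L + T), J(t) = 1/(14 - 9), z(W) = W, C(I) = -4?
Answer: 4111234/25 ≈ 1.6445e+5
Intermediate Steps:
J(t) = ⅕ (J(t) = 1/5 = ⅕)
y(l, L) = (-234 + L)*(82 + L) (y(l, L) = (L - 234)*(L + 82) = (-234 + L)*(82 + L))
145231 - y(z(22), J(C(-4))) = 145231 - (-19188 + (⅕)² - 152*⅕) = 145231 - (-19188 + 1/25 - 152/5) = 145231 - 1*(-480459/25) = 145231 + 480459/25 = 4111234/25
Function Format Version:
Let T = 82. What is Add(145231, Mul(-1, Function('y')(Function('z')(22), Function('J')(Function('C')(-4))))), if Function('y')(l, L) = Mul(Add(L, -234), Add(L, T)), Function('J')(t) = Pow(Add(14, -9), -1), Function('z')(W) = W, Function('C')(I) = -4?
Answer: Rational(4111234, 25) ≈ 1.6445e+5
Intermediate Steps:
Function('J')(t) = Rational(1, 5) (Function('J')(t) = Pow(5, -1) = Rational(1, 5))
Function('y')(l, L) = Mul(Add(-234, L), Add(82, L)) (Function('y')(l, L) = Mul(Add(L, -234), Add(L, 82)) = Mul(Add(-234, L), Add(82, L)))
Add(145231, Mul(-1, Function('y')(Function('z')(22), Function('J')(Function('C')(-4))))) = Add(145231, Mul(-1, Add(-19188, Pow(Rational(1, 5), 2), Mul(-152, Rational(1, 5))))) = Add(145231, Mul(-1, Add(-19188, Rational(1, 25), Rational(-152, 5)))) = Add(145231, Mul(-1, Rational(-480459, 25))) = Add(145231, Rational(480459, 25)) = Rational(4111234, 25)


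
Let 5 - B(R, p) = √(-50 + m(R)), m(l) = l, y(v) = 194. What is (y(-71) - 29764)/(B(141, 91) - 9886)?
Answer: 29218117/9763407 - 2957*√91/9763407 ≈ 2.9897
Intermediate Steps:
B(R, p) = 5 - √(-50 + R)
(y(-71) - 29764)/(B(141, 91) - 9886) = (194 - 29764)/((5 - √(-50 + 141)) - 9886) = -29570/((5 - √91) - 9886) = -29570/(-9881 - √91)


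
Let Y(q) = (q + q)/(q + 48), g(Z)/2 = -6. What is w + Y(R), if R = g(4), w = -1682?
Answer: -5048/3 ≈ -1682.7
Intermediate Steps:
g(Z) = -12 (g(Z) = 2*(-6) = -12)
R = -12
Y(q) = 2*q/(48 + q) (Y(q) = (2*q)/(48 + q) = 2*q/(48 + q))
w + Y(R) = -1682 + 2*(-12)/(48 - 12) = -1682 + 2*(-12)/36 = -1682 + 2*(-12)*(1/36) = -1682 - ⅔ = -5048/3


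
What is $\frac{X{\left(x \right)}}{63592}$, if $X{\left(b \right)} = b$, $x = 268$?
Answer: $\frac{67}{15898} \approx 0.0042144$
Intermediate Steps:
$\frac{X{\left(x \right)}}{63592} = \frac{268}{63592} = 268 \cdot \frac{1}{63592} = \frac{67}{15898}$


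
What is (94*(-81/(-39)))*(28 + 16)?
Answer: 111672/13 ≈ 8590.2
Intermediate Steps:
(94*(-81/(-39)))*(28 + 16) = (94*(-81*(-1/39)))*44 = (94*(27/13))*44 = (2538/13)*44 = 111672/13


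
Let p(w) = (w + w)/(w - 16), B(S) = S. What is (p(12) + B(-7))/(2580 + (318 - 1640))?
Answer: -13/1258 ≈ -0.010334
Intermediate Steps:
p(w) = 2*w/(-16 + w) (p(w) = (2*w)/(-16 + w) = 2*w/(-16 + w))
(p(12) + B(-7))/(2580 + (318 - 1640)) = (2*12/(-16 + 12) - 7)/(2580 + (318 - 1640)) = (2*12/(-4) - 7)/(2580 - 1322) = (2*12*(-1/4) - 7)/1258 = (-6 - 7)*(1/1258) = -13*1/1258 = -13/1258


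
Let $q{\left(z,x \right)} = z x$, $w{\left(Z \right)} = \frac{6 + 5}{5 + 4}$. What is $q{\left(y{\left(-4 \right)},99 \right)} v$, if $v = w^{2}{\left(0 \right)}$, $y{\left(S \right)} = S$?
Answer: $- \frac{5324}{9} \approx -591.56$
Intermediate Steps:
$w{\left(Z \right)} = \frac{11}{9}$
$v = \frac{121}{81}$ ($v = \left(\frac{11}{9}\right)^{2} = \frac{121}{81} \approx 1.4938$)
$q{\left(z,x \right)} = x z$
$q{\left(y{\left(-4 \right)},99 \right)} v = 99 \left(-4\right) \frac{121}{81} = \left(-396\right) \frac{121}{81} = - \frac{5324}{9}$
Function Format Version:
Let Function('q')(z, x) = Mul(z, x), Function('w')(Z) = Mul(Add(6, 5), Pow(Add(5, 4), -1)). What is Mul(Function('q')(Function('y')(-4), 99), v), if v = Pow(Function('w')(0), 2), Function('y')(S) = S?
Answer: Rational(-5324, 9) ≈ -591.56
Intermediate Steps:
Function('w')(Z) = Rational(11, 9) (Function('w')(Z) = Mul(11, Pow(9, -1)) = Mul(11, Rational(1, 9)) = Rational(11, 9))
v = Rational(121, 81) (v = Pow(Rational(11, 9), 2) = Rational(121, 81) ≈ 1.4938)
Function('q')(z, x) = Mul(x, z)
Mul(Function('q')(Function('y')(-4), 99), v) = Mul(Mul(99, -4), Rational(121, 81)) = Mul(-396, Rational(121, 81)) = Rational(-5324, 9)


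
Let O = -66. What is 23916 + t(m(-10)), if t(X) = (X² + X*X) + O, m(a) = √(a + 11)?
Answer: 23852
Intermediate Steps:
m(a) = √(11 + a)
t(X) = -66 + 2*X² (t(X) = (X² + X*X) - 66 = (X² + X²) - 66 = 2*X² - 66 = -66 + 2*X²)
23916 + t(m(-10)) = 23916 + (-66 + 2*(√(11 - 10))²) = 23916 + (-66 + 2*(√1)²) = 23916 + (-66 + 2*1²) = 23916 + (-66 + 2*1) = 23916 + (-66 + 2) = 23916 - 64 = 23852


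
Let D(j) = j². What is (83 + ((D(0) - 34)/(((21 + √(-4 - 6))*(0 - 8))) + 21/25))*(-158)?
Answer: 79*(-8384*√10 + 176489*I)/(50*(√10 - 21*I)) ≈ -13278.0 + 4.7084*I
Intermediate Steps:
(83 + ((D(0) - 34)/(((21 + √(-4 - 6))*(0 - 8))) + 21/25))*(-158) = (83 + ((0² - 34)/(((21 + √(-4 - 6))*(0 - 8))) + 21/25))*(-158) = (83 + ((0 - 34)/(((21 + √(-10))*(-8))) + 21*(1/25)))*(-158) = (83 + (-34*(-1/(8*(21 + I*√10))) + 21/25))*(-158) = (83 + (-34/(-168 - 8*I*√10) + 21/25))*(-158) = (83 + (21/25 - 34/(-168 - 8*I*√10)))*(-158) = (2096/25 - 34/(-168 - 8*I*√10))*(-158) = -331168/25 + 5372/(-168 - 8*I*√10)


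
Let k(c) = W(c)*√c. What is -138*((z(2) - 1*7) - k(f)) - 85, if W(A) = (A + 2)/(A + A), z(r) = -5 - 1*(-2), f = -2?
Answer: 1295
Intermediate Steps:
z(r) = -3 (z(r) = -5 + 2 = -3)
W(A) = (2 + A)/(2*A) (W(A) = (2 + A)/((2*A)) = (2 + A)*(1/(2*A)) = (2 + A)/(2*A))
k(c) = (2 + c)/(2*√c) (k(c) = ((2 + c)/(2*c))*√c = (2 + c)/(2*√c))
-138*((z(2) - 1*7) - k(f)) - 85 = -138*((-3 - 1*7) - (2 - 2)/(2*√(-2))) - 85 = -138*((-3 - 7) - (-I*√2/2)*0/2) - 85 = -138*(-10 - 1*0) - 85 = -138*(-10 + 0) - 85 = -138*(-10) - 85 = 1380 - 85 = 1295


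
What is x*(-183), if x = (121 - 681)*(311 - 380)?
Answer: -7071120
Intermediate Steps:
x = 38640 (x = -560*(-69) = 38640)
x*(-183) = 38640*(-183) = -7071120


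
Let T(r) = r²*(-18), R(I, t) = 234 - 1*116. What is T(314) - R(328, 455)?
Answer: -1774846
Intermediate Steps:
R(I, t) = 118 (R(I, t) = 234 - 116 = 118)
T(r) = -18*r²
T(314) - R(328, 455) = -18*314² - 1*118 = -18*98596 - 118 = -1774728 - 118 = -1774846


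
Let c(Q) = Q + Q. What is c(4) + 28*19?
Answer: 540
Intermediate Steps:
c(Q) = 2*Q
c(4) + 28*19 = 2*4 + 28*19 = 8 + 532 = 540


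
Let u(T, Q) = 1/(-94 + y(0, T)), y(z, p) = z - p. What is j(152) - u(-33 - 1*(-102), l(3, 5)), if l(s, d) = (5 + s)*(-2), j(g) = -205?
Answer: -33414/163 ≈ -204.99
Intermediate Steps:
l(s, d) = -10 - 2*s
u(T, Q) = 1/(-94 - T) (u(T, Q) = 1/(-94 + (0 - T)) = 1/(-94 - T))
j(152) - u(-33 - 1*(-102), l(3, 5)) = -205 - 1/(-94 - (-33 - 1*(-102))) = -205 - 1/(-94 - (-33 + 102)) = -205 - 1/(-94 - 1*69) = -205 - 1/(-94 - 69) = -205 - 1/(-163) = -205 - 1*(-1/163) = -205 + 1/163 = -33414/163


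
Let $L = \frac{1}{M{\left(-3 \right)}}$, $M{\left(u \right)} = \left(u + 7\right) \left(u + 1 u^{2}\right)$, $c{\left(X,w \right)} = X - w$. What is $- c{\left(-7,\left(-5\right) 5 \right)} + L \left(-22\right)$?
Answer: $- \frac{227}{12} \approx -18.917$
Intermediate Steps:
$M{\left(u \right)} = \left(7 + u\right) \left(u + u^{2}\right)$
$L = \frac{1}{24}$ ($L = \frac{1}{\left(-3\right) \left(7 + \left(-3\right)^{2} + 8 \left(-3\right)\right)} = \frac{1}{\left(-3\right) \left(7 + 9 - 24\right)} = \frac{1}{\left(-3\right) \left(-8\right)} = \frac{1}{24} \approx 0.041667$)
$- c{\left(-7,\left(-5\right) 5 \right)} + L \left(-22\right) = - (-7 - \left(-5\right) 5) + \frac{1}{24} \left(-22\right) = - (-7 - -25) - \frac{11}{12} = - (-7 + 25) - \frac{11}{12} = \left(-1\right) 18 - \frac{11}{12} = -18 - \frac{11}{12} = - \frac{227}{12}$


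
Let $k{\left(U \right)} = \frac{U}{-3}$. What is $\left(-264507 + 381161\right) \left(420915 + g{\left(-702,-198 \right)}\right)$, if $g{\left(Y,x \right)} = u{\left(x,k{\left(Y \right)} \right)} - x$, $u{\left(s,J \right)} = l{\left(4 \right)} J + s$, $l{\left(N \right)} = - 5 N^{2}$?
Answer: $46917655530$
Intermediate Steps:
$k{\left(U \right)} = - \frac{U}{3}$ ($k{\left(U \right)} = U \left(- \frac{1}{3}\right) = - \frac{U}{3}$)
$u{\left(s,J \right)} = s - 80 J$ ($u{\left(s,J \right)} = - 5 \cdot 4^{2} J + s = \left(-5\right) 16 J + s = - 80 J + s = s - 80 J$)
$g{\left(Y,x \right)} = \frac{80 Y}{3}$ ($g{\left(Y,x \right)} = \left(x - 80 \left(- \frac{Y}{3}\right)\right) - x = \left(x + \frac{80 Y}{3}\right) - x = \frac{80 Y}{3}$)
$\left(-264507 + 381161\right) \left(420915 + g{\left(-702,-198 \right)}\right) = \left(-264507 + 381161\right) \left(420915 + \frac{80}{3} \left(-702\right)\right) = 116654 \left(420915 - 18720\right) = 116654 \cdot 402195 = 46917655530$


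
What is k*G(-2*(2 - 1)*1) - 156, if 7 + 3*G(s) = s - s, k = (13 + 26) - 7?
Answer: -692/3 ≈ -230.67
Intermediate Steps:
k = 32 (k = 39 - 7 = 32)
G(s) = -7/3 (G(s) = -7/3 + (s - s)/3 = -7/3 + (⅓)*0 = -7/3 + 0 = -7/3)
k*G(-2*(2 - 1)*1) - 156 = 32*(-7/3) - 156 = -224/3 - 156 = -692/3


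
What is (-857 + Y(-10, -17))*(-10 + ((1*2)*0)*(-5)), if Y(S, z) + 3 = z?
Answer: 8770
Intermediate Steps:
Y(S, z) = -3 + z
(-857 + Y(-10, -17))*(-10 + ((1*2)*0)*(-5)) = (-857 + (-3 - 17))*(-10 + ((1*2)*0)*(-5)) = (-857 - 20)*(-10 + (2*0)*(-5)) = -877*(-10 + 0*(-5)) = -877*(-10 + 0) = -877*(-10) = 8770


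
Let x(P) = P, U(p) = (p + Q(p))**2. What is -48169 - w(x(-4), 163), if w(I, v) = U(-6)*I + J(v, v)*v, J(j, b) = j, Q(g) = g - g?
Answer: -74594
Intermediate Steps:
Q(g) = 0
U(p) = p**2 (U(p) = (p + 0)**2 = p**2)
w(I, v) = v**2 + 36*I (w(I, v) = (-6)**2*I + v*v = 36*I + v**2 = v**2 + 36*I)
-48169 - w(x(-4), 163) = -48169 - (163**2 + 36*(-4)) = -48169 - (26569 - 144) = -48169 - 1*26425 = -48169 - 26425 = -74594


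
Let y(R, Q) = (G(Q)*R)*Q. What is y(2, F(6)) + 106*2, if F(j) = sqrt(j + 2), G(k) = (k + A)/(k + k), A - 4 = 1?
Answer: 217 + 2*sqrt(2) ≈ 219.83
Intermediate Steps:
A = 5 (A = 4 + 1 = 5)
G(k) = (5 + k)/(2*k) (G(k) = (k + 5)/(k + k) = (5 + k)/((2*k)) = (5 + k)*(1/(2*k)) = (5 + k)/(2*k))
F(j) = sqrt(2 + j)
y(R, Q) = R*(5 + Q)/2 (y(R, Q) = (((5 + Q)/(2*Q))*R)*Q = (R*(5 + Q)/(2*Q))*Q = R*(5 + Q)/2)
y(2, F(6)) + 106*2 = (1/2)*2*(5 + sqrt(2 + 6)) + 106*2 = (1/2)*2*(5 + sqrt(8)) + 212 = (1/2)*2*(5 + 2*sqrt(2)) + 212 = (5 + 2*sqrt(2)) + 212 = 217 + 2*sqrt(2)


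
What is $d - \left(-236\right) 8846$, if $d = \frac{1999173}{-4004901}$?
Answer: $\frac{2786951200961}{1334967} \approx 2.0877 \cdot 10^{6}$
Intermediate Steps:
$d = - \frac{666391}{1334967}$ ($d = 1999173 \left(- \frac{1}{4004901}\right) = - \frac{666391}{1334967} \approx -0.49918$)
$d - \left(-236\right) 8846 = - \frac{666391}{1334967} - \left(-236\right) 8846 = - \frac{666391}{1334967} - -2087656 = - \frac{666391}{1334967} + 2087656 = \frac{2786951200961}{1334967}$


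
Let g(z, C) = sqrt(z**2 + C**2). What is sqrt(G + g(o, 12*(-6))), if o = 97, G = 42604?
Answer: sqrt(42604 + sqrt(14593)) ≈ 206.70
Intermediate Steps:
g(z, C) = sqrt(C**2 + z**2)
sqrt(G + g(o, 12*(-6))) = sqrt(42604 + sqrt((12*(-6))**2 + 97**2)) = sqrt(42604 + sqrt((-72)**2 + 9409)) = sqrt(42604 + sqrt(5184 + 9409)) = sqrt(42604 + sqrt(14593))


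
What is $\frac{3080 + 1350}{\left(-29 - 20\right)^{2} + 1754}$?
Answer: $\frac{886}{831} \approx 1.0662$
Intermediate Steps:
$\frac{3080 + 1350}{\left(-29 - 20\right)^{2} + 1754} = \frac{4430}{\left(-49\right)^{2} + 1754} = \frac{4430}{2401 + 1754} = \frac{4430}{4155} = 4430 \cdot \frac{1}{4155} = \frac{886}{831}$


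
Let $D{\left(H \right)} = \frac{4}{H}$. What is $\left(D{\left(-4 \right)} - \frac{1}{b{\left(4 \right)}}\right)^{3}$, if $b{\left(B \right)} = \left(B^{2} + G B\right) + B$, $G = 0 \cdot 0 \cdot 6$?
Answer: $- \frac{9261}{8000} \approx -1.1576$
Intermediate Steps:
$G = 0$ ($G = 0 \cdot 6 = 0$)
$b{\left(B \right)} = B + B^{2}$ ($b{\left(B \right)} = \left(B^{2} + 0 B\right) + B = \left(B^{2} + 0\right) + B = B^{2} + B = B + B^{2}$)
$\left(D{\left(-4 \right)} - \frac{1}{b{\left(4 \right)}}\right)^{3} = \left(\frac{4}{-4} - \frac{1}{4 \left(1 + 4\right)}\right)^{3} = \left(4 \left(- \frac{1}{4}\right) - \frac{1}{4 \cdot 5}\right)^{3} = \left(-1 - \frac{1}{20}\right)^{3} = \left(- \frac{21}{20}\right)^{3} = - \frac{9261}{8000}$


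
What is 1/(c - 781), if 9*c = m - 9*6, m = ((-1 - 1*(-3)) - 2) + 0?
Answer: -1/787 ≈ -0.0012706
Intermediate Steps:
m = 0 (m = ((-1 + 3) - 2) + 0 = (2 - 2) + 0 = 0 + 0 = 0)
c = -6 (c = (0 - 9*6)/9 = (0 - 54)/9 = (⅑)*(-54) = -6)
1/(c - 781) = 1/(-6 - 781) = 1/(-787) = -1/787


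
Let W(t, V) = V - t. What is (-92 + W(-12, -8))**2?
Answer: 7744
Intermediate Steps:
(-92 + W(-12, -8))**2 = (-92 + (-8 - 1*(-12)))**2 = (-92 + (-8 + 12))**2 = (-92 + 4)**2 = (-88)**2 = 7744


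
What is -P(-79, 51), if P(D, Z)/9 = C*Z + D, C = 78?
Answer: -35091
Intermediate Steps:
P(D, Z) = 9*D + 702*Z (P(D, Z) = 9*(78*Z + D) = 9*(D + 78*Z) = 9*D + 702*Z)
-P(-79, 51) = -(9*(-79) + 702*51) = -(-711 + 35802) = -1*35091 = -35091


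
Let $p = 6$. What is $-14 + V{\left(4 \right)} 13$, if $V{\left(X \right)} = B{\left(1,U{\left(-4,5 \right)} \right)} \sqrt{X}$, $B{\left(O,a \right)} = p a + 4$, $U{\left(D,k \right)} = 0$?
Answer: $90$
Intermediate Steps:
$B{\left(O,a \right)} = 4 + 6 a$ ($B{\left(O,a \right)} = 6 a + 4 = 4 + 6 a$)
$V{\left(X \right)} = 4 \sqrt{X}$ ($V{\left(X \right)} = \left(4 + 6 \cdot 0\right) \sqrt{X} = \left(4 + 0\right) \sqrt{X} = 4 \sqrt{X}$)
$-14 + V{\left(4 \right)} 13 = -14 + 4 \sqrt{4} \cdot 13 = -14 + 4 \cdot 2 \cdot 13 = -14 + 8 \cdot 13 = -14 + 104 = 90$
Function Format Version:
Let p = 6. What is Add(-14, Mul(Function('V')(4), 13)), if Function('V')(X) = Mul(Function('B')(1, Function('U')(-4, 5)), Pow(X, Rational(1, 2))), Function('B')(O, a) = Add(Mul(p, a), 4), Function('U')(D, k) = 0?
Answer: 90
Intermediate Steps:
Function('B')(O, a) = Add(4, Mul(6, a)) (Function('B')(O, a) = Add(Mul(6, a), 4) = Add(4, Mul(6, a)))
Function('V')(X) = Mul(4, Pow(X, Rational(1, 2))) (Function('V')(X) = Mul(Add(4, Mul(6, 0)), Pow(X, Rational(1, 2))) = Mul(Add(4, 0), Pow(X, Rational(1, 2))) = Mul(4, Pow(X, Rational(1, 2))))
Add(-14, Mul(Function('V')(4), 13)) = Add(-14, Mul(Mul(4, Pow(4, Rational(1, 2))), 13)) = Add(-14, Mul(Mul(4, 2), 13)) = Add(-14, Mul(8, 13)) = Add(-14, 104) = 90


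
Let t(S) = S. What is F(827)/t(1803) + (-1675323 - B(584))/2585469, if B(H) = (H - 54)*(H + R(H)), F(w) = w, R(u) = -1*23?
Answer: -472836832/1553866869 ≈ -0.30430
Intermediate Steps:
R(u) = -23
B(H) = (-54 + H)*(-23 + H) (B(H) = (H - 54)*(H - 23) = (-54 + H)*(-23 + H))
F(827)/t(1803) + (-1675323 - B(584))/2585469 = 827/1803 + (-1675323 - (1242 + 584² - 77*584))/2585469 = 827*(1/1803) + (-1675323 - (1242 + 341056 - 44968))*(1/2585469) = 827/1803 + (-1675323 - 1*297330)*(1/2585469) = 827/1803 + (-1675323 - 297330)*(1/2585469) = 827/1803 - 1972653*1/2585469 = 827/1803 - 657551/861823 = -472836832/1553866869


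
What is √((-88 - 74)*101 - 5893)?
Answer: I*√22255 ≈ 149.18*I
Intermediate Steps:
√((-88 - 74)*101 - 5893) = √(-162*101 - 5893) = √(-16362 - 5893) = √(-22255) = I*√22255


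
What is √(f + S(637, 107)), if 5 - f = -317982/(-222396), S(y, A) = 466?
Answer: √645137028874/37066 ≈ 21.670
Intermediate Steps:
f = 132333/37066 (f = 5 - (-317982)/(-222396) = 5 - (-317982)*(-1)/222396 = 5 - 1*52997/37066 = 5 - 52997/37066 = 132333/37066 ≈ 3.5702)
√(f + S(637, 107)) = √(132333/37066 + 466) = √(17405089/37066) = √645137028874/37066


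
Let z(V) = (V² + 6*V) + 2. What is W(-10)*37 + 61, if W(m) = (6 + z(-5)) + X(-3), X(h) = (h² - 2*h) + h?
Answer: 616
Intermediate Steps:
X(h) = h² - h
z(V) = 2 + V² + 6*V
W(m) = 15 (W(m) = (6 + (2 + (-5)² + 6*(-5))) - 3*(-1 - 3) = (6 + (2 + 25 - 30)) - 3*(-4) = (6 - 3) + 12 = 3 + 12 = 15)
W(-10)*37 + 61 = 15*37 + 61 = 555 + 61 = 616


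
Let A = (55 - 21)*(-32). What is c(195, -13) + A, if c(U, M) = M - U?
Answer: -1296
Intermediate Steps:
A = -1088 (A = 34*(-32) = -1088)
c(195, -13) + A = (-13 - 1*195) - 1088 = (-13 - 195) - 1088 = -208 - 1088 = -1296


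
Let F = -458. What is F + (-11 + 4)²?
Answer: -409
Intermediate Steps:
F + (-11 + 4)² = -458 + (-11 + 4)² = -458 + (-7)² = -458 + 49 = -409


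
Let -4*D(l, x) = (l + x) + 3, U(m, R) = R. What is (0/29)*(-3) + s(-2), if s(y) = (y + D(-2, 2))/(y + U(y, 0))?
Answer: 11/8 ≈ 1.3750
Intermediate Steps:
D(l, x) = -¾ - l/4 - x/4 (D(l, x) = -((l + x) + 3)/4 = -(3 + l + x)/4 = -¾ - l/4 - x/4)
s(y) = (-¾ + y)/y (s(y) = (y + (-¾ - ¼*(-2) - ¼*2))/(y + 0) = (y + (-¾ + ½ - ½))/y = (y - ¾)/y = (-¾ + y)/y)
(0/29)*(-3) + s(-2) = (0/29)*(-3) + (-¾ - 2)/(-2) = (0*(1/29))*(-3) - ½*(-11/4) = 0*(-3) + 11/8 = 0 + 11/8 = 11/8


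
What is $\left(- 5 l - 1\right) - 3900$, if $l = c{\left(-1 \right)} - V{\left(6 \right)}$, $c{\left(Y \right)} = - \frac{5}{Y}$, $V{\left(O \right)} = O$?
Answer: $-3896$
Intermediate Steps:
$l = -1$ ($l = - \frac{5}{-1} - 6 = \left(-5\right) \left(-1\right) - 6 = 5 - 6 = -1$)
$\left(- 5 l - 1\right) - 3900 = \left(\left(-5\right) \left(-1\right) - 1\right) - 3900 = \left(5 - 1\right) - 3900 = 4 - 3900 = -3896$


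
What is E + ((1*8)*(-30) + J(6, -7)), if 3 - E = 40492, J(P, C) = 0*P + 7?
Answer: -40722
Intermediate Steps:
J(P, C) = 7 (J(P, C) = 0 + 7 = 7)
E = -40489 (E = 3 - 1*40492 = 3 - 40492 = -40489)
E + ((1*8)*(-30) + J(6, -7)) = -40489 + ((1*8)*(-30) + 7) = -40489 + (8*(-30) + 7) = -40489 + (-240 + 7) = -40489 - 233 = -40722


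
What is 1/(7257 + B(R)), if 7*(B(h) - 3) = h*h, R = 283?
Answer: 7/130909 ≈ 5.3472e-5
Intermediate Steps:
B(h) = 3 + h**2/7 (B(h) = 3 + (h*h)/7 = 3 + h**2/7)
1/(7257 + B(R)) = 1/(7257 + (3 + (1/7)*283**2)) = 1/(7257 + (3 + (1/7)*80089)) = 1/(7257 + (3 + 80089/7)) = 1/(7257 + 80110/7) = 1/(130909/7) = 7/130909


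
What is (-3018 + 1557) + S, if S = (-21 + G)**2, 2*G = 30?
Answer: -1425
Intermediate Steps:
G = 15 (G = (1/2)*30 = 15)
S = 36 (S = (-21 + 15)**2 = (-6)**2 = 36)
(-3018 + 1557) + S = (-3018 + 1557) + 36 = -1461 + 36 = -1425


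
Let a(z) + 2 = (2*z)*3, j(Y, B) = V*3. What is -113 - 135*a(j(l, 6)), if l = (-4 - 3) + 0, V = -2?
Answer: 5017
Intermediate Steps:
l = -7 (l = -7 + 0 = -7)
j(Y, B) = -6 (j(Y, B) = -2*3 = -6)
a(z) = -2 + 6*z (a(z) = -2 + (2*z)*3 = -2 + 6*z)
-113 - 135*a(j(l, 6)) = -113 - 135*(-2 + 6*(-6)) = -113 - 135*(-2 - 36) = -113 - 135*(-38) = -113 + 5130 = 5017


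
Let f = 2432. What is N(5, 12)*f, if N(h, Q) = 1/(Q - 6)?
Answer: 1216/3 ≈ 405.33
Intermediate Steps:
N(h, Q) = 1/(-6 + Q)
N(5, 12)*f = 2432/(-6 + 12) = 2432/6 = (⅙)*2432 = 1216/3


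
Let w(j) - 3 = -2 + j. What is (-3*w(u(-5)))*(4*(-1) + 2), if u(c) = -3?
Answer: -12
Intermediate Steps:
w(j) = 1 + j (w(j) = 3 + (-2 + j) = 1 + j)
(-3*w(u(-5)))*(4*(-1) + 2) = (-3*(1 - 3))*(4*(-1) + 2) = (-3*(-2))*(-4 + 2) = 6*(-2) = -12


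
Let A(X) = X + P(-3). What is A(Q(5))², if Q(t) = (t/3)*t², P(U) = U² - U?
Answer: 25921/9 ≈ 2880.1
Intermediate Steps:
Q(t) = t³/3 (Q(t) = (t*(⅓))*t² = (t/3)*t² = t³/3)
A(X) = 12 + X (A(X) = X - 3*(-1 - 3) = X - 3*(-4) = X + 12 = 12 + X)
A(Q(5))² = (12 + (⅓)*5³)² = (12 + (⅓)*125)² = (12 + 125/3)² = (161/3)² = 25921/9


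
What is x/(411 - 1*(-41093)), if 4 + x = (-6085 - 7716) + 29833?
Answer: 4007/10376 ≈ 0.38618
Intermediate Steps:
x = 16028 (x = -4 + ((-6085 - 7716) + 29833) = -4 + (-13801 + 29833) = -4 + 16032 = 16028)
x/(411 - 1*(-41093)) = 16028/(411 - 1*(-41093)) = 16028/(411 + 41093) = 16028/41504 = 16028*(1/41504) = 4007/10376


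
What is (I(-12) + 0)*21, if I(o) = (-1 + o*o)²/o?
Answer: -143143/4 ≈ -35786.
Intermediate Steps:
I(o) = (-1 + o²)²/o
(I(-12) + 0)*21 = ((-1 + (-12)²)²/(-12) + 0)*21 = (-(-1 + 144)²/12 + 0)*21 = (-1/12*143² + 0)*21 = (-1/12*20449 + 0)*21 = (-20449/12 + 0)*21 = -20449/12*21 = -143143/4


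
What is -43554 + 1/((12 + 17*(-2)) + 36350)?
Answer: -1582229711/36328 ≈ -43554.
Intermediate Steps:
-43554 + 1/((12 + 17*(-2)) + 36350) = -43554 + 1/((12 - 34) + 36350) = -43554 + 1/(-22 + 36350) = -43554 + 1/36328 = -1582229711/36328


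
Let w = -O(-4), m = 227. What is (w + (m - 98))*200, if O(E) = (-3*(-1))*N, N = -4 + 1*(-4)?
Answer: 30600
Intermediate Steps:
N = -8 (N = -4 - 4 = -8)
O(E) = -24 (O(E) = -3*(-1)*(-8) = 3*(-8) = -24)
w = 24 (w = -1*(-24) = 24)
(w + (m - 98))*200 = (24 + (227 - 98))*200 = (24 + 129)*200 = 153*200 = 30600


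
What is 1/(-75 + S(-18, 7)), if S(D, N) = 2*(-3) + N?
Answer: -1/74 ≈ -0.013514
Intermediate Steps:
S(D, N) = -6 + N
1/(-75 + S(-18, 7)) = 1/(-75 + (-6 + 7)) = 1/(-75 + 1) = 1/(-74) = -1/74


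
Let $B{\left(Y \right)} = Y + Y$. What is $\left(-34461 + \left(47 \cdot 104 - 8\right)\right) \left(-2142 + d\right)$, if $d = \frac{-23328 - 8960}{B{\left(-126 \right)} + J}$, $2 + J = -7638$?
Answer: $\frac{124775438614}{1973} \approx 6.3241 \cdot 10^{7}$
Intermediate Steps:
$J = -7640$ ($J = -2 - 7638 = -7640$)
$B{\left(Y \right)} = 2 Y$
$d = \frac{8072}{1973}$ ($d = \frac{-23328 - 8960}{2 \left(-126\right) - 7640} = - \frac{32288}{-252 - 7640} = - \frac{32288}{-7892} = \left(-32288\right) \left(- \frac{1}{7892}\right) = \frac{8072}{1973} \approx 4.0912$)
$\left(-34461 + \left(47 \cdot 104 - 8\right)\right) \left(-2142 + d\right) = \left(-34461 + \left(47 \cdot 104 - 8\right)\right) \left(-2142 + \frac{8072}{1973}\right) = \left(-34461 + \left(4888 - 8\right)\right) \left(- \frac{4218094}{1973}\right) = \left(-34461 + 4880\right) \left(- \frac{4218094}{1973}\right) = \left(-29581\right) \left(- \frac{4218094}{1973}\right) = \frac{124775438614}{1973}$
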